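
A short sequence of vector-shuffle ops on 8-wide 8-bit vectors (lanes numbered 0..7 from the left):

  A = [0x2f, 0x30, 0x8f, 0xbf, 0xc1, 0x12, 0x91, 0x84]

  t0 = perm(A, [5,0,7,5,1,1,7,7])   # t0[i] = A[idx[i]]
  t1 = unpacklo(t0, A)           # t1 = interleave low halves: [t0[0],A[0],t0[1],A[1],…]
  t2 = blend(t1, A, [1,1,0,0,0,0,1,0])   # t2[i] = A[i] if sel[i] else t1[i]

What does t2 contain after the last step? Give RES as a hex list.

RES = [ 0x2f  0x30  0x2f  0x30  0x84  0x8f  0x91  0xbf ]

→ t0 |12|2f|84|12|30|30|84|84|
→ t1 |12|2f|2f|30|84|8f|12|bf|
→ t2 |2f|30|2f|30|84|8f|91|bf|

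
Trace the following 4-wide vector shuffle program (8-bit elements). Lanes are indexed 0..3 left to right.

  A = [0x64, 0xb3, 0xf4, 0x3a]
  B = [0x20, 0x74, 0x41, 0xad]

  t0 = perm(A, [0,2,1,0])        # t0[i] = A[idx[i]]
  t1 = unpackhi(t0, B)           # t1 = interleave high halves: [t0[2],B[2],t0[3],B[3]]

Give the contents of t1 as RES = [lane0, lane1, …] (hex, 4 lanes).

RES = [0xb3, 0x41, 0x64, 0xad]

→ t0 |64|f4|b3|64|
→ t1 |b3|41|64|ad|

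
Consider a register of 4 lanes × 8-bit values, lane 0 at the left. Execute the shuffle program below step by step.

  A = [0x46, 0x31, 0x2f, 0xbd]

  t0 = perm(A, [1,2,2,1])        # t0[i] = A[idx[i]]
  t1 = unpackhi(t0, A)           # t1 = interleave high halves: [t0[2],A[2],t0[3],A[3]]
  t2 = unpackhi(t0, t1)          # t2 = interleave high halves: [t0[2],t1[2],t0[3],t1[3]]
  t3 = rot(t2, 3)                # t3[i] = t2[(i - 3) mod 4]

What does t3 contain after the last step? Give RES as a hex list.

t0 = [0x31, 0x2f, 0x2f, 0x31]
t1 = [0x2f, 0x2f, 0x31, 0xbd]
t2 = [0x2f, 0x31, 0x31, 0xbd]
t3 = [0x31, 0x31, 0xbd, 0x2f]

RES = [0x31, 0x31, 0xbd, 0x2f]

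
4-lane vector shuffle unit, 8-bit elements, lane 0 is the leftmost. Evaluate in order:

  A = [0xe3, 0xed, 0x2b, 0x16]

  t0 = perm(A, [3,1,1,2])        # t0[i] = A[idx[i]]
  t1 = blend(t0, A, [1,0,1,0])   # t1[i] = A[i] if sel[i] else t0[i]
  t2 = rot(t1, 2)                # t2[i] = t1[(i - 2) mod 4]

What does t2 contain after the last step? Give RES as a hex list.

→ t0 |16|ed|ed|2b|
→ t1 |e3|ed|2b|2b|
→ t2 |2b|2b|e3|ed|

RES = [ 0x2b  0x2b  0xe3  0xed ]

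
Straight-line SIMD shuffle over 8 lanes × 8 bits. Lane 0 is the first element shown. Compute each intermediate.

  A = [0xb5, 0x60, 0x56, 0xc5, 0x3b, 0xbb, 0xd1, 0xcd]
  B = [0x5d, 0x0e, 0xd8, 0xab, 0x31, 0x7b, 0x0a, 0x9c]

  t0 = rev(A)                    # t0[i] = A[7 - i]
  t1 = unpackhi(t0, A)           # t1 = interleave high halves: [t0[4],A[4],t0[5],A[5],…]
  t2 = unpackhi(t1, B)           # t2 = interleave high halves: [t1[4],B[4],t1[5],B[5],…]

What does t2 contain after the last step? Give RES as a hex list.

RES = [ 0x60  0x31  0xd1  0x7b  0xb5  0x0a  0xcd  0x9c ]

t0 = [0xcd, 0xd1, 0xbb, 0x3b, 0xc5, 0x56, 0x60, 0xb5]
t1 = [0xc5, 0x3b, 0x56, 0xbb, 0x60, 0xd1, 0xb5, 0xcd]
t2 = [0x60, 0x31, 0xd1, 0x7b, 0xb5, 0x0a, 0xcd, 0x9c]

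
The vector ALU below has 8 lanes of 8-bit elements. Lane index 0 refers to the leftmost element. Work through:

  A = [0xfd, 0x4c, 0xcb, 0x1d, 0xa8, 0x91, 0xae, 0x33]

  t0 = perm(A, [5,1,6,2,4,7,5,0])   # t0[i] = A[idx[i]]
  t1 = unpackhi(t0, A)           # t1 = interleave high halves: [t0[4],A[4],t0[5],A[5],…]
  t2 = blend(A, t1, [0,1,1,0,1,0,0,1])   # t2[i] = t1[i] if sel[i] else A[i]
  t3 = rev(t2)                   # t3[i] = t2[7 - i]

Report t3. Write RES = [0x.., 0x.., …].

RES = [0x33, 0xae, 0x91, 0x91, 0x1d, 0x33, 0xa8, 0xfd]

→ t0 |91|4c|ae|cb|a8|33|91|fd|
→ t1 |a8|a8|33|91|91|ae|fd|33|
→ t2 |fd|a8|33|1d|91|91|ae|33|
→ t3 |33|ae|91|91|1d|33|a8|fd|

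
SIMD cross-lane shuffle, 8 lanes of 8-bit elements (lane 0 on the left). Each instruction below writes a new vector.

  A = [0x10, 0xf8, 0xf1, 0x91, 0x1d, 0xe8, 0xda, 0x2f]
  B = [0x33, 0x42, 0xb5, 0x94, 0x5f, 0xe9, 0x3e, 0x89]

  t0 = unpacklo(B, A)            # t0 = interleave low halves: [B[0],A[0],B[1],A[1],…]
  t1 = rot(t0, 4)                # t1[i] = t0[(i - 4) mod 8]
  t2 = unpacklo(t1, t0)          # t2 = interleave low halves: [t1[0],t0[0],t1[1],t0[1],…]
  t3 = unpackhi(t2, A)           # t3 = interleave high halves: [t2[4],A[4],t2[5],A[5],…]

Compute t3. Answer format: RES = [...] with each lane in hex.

  t0: 33 10 42 f8 b5 f1 94 91
  t1: b5 f1 94 91 33 10 42 f8
  t2: b5 33 f1 10 94 42 91 f8
  t3: 94 1d 42 e8 91 da f8 2f

RES = [ 0x94  0x1d  0x42  0xe8  0x91  0xda  0xf8  0x2f ]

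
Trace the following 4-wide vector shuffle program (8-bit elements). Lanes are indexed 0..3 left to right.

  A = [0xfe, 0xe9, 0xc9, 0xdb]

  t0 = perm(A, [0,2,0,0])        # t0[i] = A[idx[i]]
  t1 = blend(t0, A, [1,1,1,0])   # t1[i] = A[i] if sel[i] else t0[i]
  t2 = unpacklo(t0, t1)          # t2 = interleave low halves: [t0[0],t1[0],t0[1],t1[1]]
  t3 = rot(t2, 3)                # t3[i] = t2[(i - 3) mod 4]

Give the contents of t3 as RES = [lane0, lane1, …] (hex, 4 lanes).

→ t0 |fe|c9|fe|fe|
→ t1 |fe|e9|c9|fe|
→ t2 |fe|fe|c9|e9|
→ t3 |fe|c9|e9|fe|

RES = [ 0xfe  0xc9  0xe9  0xfe ]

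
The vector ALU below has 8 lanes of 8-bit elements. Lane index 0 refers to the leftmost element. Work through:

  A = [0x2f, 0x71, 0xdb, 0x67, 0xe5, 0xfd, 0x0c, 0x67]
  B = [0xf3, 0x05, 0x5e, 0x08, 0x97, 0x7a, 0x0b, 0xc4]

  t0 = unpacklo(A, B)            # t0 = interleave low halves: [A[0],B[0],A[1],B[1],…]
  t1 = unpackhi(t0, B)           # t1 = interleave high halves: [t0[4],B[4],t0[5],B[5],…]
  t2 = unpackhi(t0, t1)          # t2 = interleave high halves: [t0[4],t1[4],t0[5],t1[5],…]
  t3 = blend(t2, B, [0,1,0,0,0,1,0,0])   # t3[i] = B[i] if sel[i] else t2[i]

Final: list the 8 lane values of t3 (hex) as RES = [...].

t0 = [0x2f, 0xf3, 0x71, 0x05, 0xdb, 0x5e, 0x67, 0x08]
t1 = [0xdb, 0x97, 0x5e, 0x7a, 0x67, 0x0b, 0x08, 0xc4]
t2 = [0xdb, 0x67, 0x5e, 0x0b, 0x67, 0x08, 0x08, 0xc4]
t3 = [0xdb, 0x05, 0x5e, 0x0b, 0x67, 0x7a, 0x08, 0xc4]

RES = [ 0xdb  0x05  0x5e  0x0b  0x67  0x7a  0x08  0xc4 ]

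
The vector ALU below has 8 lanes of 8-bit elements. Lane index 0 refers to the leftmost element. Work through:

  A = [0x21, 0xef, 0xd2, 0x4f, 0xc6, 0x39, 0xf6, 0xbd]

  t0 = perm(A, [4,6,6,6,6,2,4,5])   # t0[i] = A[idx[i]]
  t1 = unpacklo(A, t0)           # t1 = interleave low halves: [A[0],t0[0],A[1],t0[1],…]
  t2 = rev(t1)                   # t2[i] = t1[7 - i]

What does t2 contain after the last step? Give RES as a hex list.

RES = [0xf6, 0x4f, 0xf6, 0xd2, 0xf6, 0xef, 0xc6, 0x21]

  t0: c6 f6 f6 f6 f6 d2 c6 39
  t1: 21 c6 ef f6 d2 f6 4f f6
  t2: f6 4f f6 d2 f6 ef c6 21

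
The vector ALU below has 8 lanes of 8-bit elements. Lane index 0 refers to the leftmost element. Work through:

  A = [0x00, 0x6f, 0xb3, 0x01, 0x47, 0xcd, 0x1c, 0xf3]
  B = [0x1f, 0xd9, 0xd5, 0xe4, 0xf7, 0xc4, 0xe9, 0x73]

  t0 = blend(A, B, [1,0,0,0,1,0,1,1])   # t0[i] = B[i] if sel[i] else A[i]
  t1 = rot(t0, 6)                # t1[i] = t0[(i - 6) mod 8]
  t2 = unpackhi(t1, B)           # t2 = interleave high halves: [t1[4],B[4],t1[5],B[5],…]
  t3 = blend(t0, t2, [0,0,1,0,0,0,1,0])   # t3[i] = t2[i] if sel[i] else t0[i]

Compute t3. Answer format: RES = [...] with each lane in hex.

RES = [ 0x1f  0x6f  0x73  0x01  0xf7  0xcd  0x6f  0x73 ]

  t0: 1f 6f b3 01 f7 cd e9 73
  t1: b3 01 f7 cd e9 73 1f 6f
  t2: e9 f7 73 c4 1f e9 6f 73
  t3: 1f 6f 73 01 f7 cd 6f 73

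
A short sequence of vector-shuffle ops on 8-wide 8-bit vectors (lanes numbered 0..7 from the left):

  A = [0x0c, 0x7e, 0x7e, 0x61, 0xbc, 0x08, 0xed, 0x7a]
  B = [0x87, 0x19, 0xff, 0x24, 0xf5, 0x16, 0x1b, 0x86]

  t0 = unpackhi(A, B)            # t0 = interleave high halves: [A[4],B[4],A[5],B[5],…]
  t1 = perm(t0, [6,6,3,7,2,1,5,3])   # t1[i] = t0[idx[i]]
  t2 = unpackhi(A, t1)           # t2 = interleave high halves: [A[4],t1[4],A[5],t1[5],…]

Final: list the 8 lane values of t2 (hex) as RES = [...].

→ t0 |bc|f5|08|16|ed|1b|7a|86|
→ t1 |7a|7a|16|86|08|f5|1b|16|
→ t2 |bc|08|08|f5|ed|1b|7a|16|

RES = [0xbc, 0x08, 0x08, 0xf5, 0xed, 0x1b, 0x7a, 0x16]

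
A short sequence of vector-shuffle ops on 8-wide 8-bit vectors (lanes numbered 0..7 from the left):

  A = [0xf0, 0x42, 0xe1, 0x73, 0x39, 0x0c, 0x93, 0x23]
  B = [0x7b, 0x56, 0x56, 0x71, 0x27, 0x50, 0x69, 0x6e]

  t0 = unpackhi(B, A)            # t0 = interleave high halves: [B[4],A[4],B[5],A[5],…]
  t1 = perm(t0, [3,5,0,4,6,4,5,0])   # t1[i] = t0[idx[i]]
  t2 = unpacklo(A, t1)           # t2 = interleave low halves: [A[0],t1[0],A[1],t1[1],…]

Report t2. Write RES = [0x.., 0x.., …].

RES = [0xf0, 0x0c, 0x42, 0x93, 0xe1, 0x27, 0x73, 0x69]

→ t0 |27|39|50|0c|69|93|6e|23|
→ t1 |0c|93|27|69|6e|69|93|27|
→ t2 |f0|0c|42|93|e1|27|73|69|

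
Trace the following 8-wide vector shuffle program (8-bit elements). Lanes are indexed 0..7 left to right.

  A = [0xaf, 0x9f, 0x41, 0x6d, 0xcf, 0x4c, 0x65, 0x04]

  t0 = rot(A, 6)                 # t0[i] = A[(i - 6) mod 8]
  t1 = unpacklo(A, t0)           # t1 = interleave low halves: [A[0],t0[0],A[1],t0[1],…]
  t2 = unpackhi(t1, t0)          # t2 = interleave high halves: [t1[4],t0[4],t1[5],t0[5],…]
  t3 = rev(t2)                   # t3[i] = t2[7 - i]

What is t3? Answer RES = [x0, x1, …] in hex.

RES = [0x9f, 0x4c, 0xaf, 0x6d, 0x04, 0xcf, 0x65, 0x41]

→ t0 |41|6d|cf|4c|65|04|af|9f|
→ t1 |af|41|9f|6d|41|cf|6d|4c|
→ t2 |41|65|cf|04|6d|af|4c|9f|
→ t3 |9f|4c|af|6d|04|cf|65|41|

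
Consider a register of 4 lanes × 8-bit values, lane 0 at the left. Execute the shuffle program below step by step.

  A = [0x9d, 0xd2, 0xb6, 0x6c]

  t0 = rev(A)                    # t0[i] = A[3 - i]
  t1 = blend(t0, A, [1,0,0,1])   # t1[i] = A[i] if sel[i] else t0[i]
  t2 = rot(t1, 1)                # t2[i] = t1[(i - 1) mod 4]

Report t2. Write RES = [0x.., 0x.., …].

t0 = [0x6c, 0xb6, 0xd2, 0x9d]
t1 = [0x9d, 0xb6, 0xd2, 0x6c]
t2 = [0x6c, 0x9d, 0xb6, 0xd2]

RES = [ 0x6c  0x9d  0xb6  0xd2 ]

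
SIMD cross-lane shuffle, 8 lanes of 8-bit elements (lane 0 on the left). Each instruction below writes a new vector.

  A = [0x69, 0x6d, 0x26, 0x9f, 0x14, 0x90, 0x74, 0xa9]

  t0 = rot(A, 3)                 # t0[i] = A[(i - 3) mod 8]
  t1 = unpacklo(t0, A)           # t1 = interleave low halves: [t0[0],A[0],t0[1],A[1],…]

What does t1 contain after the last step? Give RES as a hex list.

RES = [ 0x90  0x69  0x74  0x6d  0xa9  0x26  0x69  0x9f ]

  t0: 90 74 a9 69 6d 26 9f 14
  t1: 90 69 74 6d a9 26 69 9f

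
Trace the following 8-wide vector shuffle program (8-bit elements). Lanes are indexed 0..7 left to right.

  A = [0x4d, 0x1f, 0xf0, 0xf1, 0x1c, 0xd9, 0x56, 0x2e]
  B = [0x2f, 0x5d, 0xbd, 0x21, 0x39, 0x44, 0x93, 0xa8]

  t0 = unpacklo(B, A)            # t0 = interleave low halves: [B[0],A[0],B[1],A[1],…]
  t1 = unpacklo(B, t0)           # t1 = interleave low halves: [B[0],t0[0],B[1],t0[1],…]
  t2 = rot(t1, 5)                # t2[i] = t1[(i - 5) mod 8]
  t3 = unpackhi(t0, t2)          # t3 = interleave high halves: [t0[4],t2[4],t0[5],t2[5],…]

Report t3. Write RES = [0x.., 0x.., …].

RES = [ 0xbd  0x1f  0xf0  0x2f  0x21  0x2f  0xf1  0x5d ]

t0 = [0x2f, 0x4d, 0x5d, 0x1f, 0xbd, 0xf0, 0x21, 0xf1]
t1 = [0x2f, 0x2f, 0x5d, 0x4d, 0xbd, 0x5d, 0x21, 0x1f]
t2 = [0x4d, 0xbd, 0x5d, 0x21, 0x1f, 0x2f, 0x2f, 0x5d]
t3 = [0xbd, 0x1f, 0xf0, 0x2f, 0x21, 0x2f, 0xf1, 0x5d]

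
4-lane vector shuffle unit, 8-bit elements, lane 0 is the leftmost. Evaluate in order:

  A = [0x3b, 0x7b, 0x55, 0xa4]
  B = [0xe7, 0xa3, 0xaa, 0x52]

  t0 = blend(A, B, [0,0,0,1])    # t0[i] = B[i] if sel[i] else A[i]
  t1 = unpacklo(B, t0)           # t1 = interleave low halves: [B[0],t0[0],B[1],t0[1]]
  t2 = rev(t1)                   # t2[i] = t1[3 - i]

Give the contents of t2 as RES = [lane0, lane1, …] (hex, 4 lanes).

  t0: 3b 7b 55 52
  t1: e7 3b a3 7b
  t2: 7b a3 3b e7

RES = [0x7b, 0xa3, 0x3b, 0xe7]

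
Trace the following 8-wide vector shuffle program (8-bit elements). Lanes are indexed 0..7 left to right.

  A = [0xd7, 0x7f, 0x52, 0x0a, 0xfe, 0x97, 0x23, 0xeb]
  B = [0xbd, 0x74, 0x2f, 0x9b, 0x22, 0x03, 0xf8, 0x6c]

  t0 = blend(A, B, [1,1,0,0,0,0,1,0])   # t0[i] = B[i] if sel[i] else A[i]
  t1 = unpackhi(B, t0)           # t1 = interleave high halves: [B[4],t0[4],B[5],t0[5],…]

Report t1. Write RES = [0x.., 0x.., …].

→ t0 |bd|74|52|0a|fe|97|f8|eb|
→ t1 |22|fe|03|97|f8|f8|6c|eb|

RES = [0x22, 0xfe, 0x03, 0x97, 0xf8, 0xf8, 0x6c, 0xeb]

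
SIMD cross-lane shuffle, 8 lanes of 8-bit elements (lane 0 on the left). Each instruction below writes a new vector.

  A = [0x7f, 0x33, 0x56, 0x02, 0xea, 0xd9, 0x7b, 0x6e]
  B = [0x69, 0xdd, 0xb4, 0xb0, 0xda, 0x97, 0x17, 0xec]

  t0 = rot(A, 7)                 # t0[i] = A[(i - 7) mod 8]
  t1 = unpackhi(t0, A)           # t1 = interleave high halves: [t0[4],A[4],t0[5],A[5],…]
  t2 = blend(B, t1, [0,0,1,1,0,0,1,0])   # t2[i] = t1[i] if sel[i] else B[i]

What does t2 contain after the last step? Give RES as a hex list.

RES = [ 0x69  0xdd  0x7b  0xd9  0xda  0x97  0x7f  0xec ]

→ t0 |33|56|02|ea|d9|7b|6e|7f|
→ t1 |d9|ea|7b|d9|6e|7b|7f|6e|
→ t2 |69|dd|7b|d9|da|97|7f|ec|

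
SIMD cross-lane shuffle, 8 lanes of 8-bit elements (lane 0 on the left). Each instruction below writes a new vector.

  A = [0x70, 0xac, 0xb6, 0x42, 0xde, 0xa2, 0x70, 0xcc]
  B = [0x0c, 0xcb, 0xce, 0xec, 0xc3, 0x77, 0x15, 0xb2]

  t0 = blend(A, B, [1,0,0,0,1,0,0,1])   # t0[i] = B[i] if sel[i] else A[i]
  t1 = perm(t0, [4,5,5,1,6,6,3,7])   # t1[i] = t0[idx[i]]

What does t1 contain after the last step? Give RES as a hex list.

RES = [0xc3, 0xa2, 0xa2, 0xac, 0x70, 0x70, 0x42, 0xb2]

→ t0 |0c|ac|b6|42|c3|a2|70|b2|
→ t1 |c3|a2|a2|ac|70|70|42|b2|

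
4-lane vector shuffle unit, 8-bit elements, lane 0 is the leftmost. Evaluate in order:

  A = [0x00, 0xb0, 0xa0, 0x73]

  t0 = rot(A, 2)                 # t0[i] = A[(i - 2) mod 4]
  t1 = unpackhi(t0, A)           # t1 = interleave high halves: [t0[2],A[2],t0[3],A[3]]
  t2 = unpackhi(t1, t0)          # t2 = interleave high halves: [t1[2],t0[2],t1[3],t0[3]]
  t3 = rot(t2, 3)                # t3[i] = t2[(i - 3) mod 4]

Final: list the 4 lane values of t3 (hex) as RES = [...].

RES = [0x00, 0x73, 0xb0, 0xb0]

  t0: a0 73 00 b0
  t1: 00 a0 b0 73
  t2: b0 00 73 b0
  t3: 00 73 b0 b0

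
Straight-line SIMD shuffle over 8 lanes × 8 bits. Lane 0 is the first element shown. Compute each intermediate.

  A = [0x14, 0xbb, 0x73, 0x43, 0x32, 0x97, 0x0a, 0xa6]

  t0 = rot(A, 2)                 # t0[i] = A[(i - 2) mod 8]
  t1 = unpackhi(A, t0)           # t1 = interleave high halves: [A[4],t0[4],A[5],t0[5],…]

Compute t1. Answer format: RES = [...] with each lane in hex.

RES = [ 0x32  0x73  0x97  0x43  0x0a  0x32  0xa6  0x97 ]

  t0: 0a a6 14 bb 73 43 32 97
  t1: 32 73 97 43 0a 32 a6 97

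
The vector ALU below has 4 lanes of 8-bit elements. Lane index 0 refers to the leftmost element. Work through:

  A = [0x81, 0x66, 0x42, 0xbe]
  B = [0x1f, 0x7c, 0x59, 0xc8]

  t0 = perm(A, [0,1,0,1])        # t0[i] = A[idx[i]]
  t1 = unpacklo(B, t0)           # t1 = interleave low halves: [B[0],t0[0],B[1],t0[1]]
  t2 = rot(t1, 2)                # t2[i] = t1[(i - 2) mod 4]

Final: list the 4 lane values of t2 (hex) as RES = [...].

RES = [0x7c, 0x66, 0x1f, 0x81]

t0 = [0x81, 0x66, 0x81, 0x66]
t1 = [0x1f, 0x81, 0x7c, 0x66]
t2 = [0x7c, 0x66, 0x1f, 0x81]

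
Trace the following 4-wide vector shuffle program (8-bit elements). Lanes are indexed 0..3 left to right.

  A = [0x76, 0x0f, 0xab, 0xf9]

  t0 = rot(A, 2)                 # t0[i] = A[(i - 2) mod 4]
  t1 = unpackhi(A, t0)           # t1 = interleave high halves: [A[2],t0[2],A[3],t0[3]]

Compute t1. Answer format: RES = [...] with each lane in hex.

→ t0 |ab|f9|76|0f|
→ t1 |ab|76|f9|0f|

RES = [0xab, 0x76, 0xf9, 0x0f]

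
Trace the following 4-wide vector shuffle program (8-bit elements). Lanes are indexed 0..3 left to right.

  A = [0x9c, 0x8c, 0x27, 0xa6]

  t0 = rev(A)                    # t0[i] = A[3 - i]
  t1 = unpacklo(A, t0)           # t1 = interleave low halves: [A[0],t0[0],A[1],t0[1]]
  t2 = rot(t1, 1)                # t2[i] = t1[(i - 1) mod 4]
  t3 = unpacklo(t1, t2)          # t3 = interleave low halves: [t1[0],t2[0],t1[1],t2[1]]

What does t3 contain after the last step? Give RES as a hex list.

RES = [0x9c, 0x27, 0xa6, 0x9c]

t0 = [0xa6, 0x27, 0x8c, 0x9c]
t1 = [0x9c, 0xa6, 0x8c, 0x27]
t2 = [0x27, 0x9c, 0xa6, 0x8c]
t3 = [0x9c, 0x27, 0xa6, 0x9c]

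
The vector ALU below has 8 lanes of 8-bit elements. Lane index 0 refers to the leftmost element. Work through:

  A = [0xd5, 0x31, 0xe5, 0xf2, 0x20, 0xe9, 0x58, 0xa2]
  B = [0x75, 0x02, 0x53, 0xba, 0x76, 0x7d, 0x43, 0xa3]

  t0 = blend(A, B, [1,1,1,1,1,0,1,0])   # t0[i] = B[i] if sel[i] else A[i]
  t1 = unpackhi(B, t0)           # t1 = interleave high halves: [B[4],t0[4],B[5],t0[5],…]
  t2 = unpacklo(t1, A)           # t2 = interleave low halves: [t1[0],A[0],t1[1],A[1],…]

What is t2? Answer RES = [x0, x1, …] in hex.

RES = [0x76, 0xd5, 0x76, 0x31, 0x7d, 0xe5, 0xe9, 0xf2]

  t0: 75 02 53 ba 76 e9 43 a2
  t1: 76 76 7d e9 43 43 a3 a2
  t2: 76 d5 76 31 7d e5 e9 f2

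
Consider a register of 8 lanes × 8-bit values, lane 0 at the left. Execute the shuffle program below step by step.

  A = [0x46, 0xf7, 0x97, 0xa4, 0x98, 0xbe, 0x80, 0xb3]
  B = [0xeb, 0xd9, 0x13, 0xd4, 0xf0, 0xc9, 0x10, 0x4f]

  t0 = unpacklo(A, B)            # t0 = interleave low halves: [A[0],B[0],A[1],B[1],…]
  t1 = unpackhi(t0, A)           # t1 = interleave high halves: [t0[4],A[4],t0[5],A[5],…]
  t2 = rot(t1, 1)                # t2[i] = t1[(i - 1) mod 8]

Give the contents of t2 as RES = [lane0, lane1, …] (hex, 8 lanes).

  t0: 46 eb f7 d9 97 13 a4 d4
  t1: 97 98 13 be a4 80 d4 b3
  t2: b3 97 98 13 be a4 80 d4

RES = [ 0xb3  0x97  0x98  0x13  0xbe  0xa4  0x80  0xd4 ]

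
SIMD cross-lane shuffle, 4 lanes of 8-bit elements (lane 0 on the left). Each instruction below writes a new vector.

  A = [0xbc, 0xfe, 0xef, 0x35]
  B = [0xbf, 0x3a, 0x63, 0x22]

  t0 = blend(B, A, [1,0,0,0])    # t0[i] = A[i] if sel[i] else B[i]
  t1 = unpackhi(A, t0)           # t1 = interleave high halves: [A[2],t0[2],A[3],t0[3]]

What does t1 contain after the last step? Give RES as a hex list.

t0 = [0xbc, 0x3a, 0x63, 0x22]
t1 = [0xef, 0x63, 0x35, 0x22]

RES = [ 0xef  0x63  0x35  0x22 ]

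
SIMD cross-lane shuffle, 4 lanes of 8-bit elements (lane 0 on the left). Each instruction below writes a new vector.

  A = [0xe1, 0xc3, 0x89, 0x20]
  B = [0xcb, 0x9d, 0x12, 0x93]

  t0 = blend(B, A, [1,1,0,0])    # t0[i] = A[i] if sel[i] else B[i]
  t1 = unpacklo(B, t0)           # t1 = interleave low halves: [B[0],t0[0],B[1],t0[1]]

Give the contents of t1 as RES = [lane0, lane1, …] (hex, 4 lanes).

→ t0 |e1|c3|12|93|
→ t1 |cb|e1|9d|c3|

RES = [ 0xcb  0xe1  0x9d  0xc3 ]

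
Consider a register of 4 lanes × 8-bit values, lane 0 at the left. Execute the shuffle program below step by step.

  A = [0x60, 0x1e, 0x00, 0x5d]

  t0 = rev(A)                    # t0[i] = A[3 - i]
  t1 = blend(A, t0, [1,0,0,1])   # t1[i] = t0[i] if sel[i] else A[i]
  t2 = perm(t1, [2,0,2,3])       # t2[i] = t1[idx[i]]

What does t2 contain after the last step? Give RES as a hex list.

t0 = [0x5d, 0x00, 0x1e, 0x60]
t1 = [0x5d, 0x1e, 0x00, 0x60]
t2 = [0x00, 0x5d, 0x00, 0x60]

RES = [ 0x00  0x5d  0x00  0x60 ]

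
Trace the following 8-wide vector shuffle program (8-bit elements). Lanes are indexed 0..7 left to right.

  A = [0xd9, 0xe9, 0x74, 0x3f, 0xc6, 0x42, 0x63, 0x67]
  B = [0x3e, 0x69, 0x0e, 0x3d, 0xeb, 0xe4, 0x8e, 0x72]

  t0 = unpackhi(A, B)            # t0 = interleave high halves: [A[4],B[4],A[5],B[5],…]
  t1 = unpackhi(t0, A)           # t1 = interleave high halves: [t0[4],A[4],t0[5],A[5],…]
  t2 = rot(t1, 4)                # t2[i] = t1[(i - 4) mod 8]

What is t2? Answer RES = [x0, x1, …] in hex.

RES = [0x67, 0x63, 0x72, 0x67, 0x63, 0xc6, 0x8e, 0x42]

  t0: c6 eb 42 e4 63 8e 67 72
  t1: 63 c6 8e 42 67 63 72 67
  t2: 67 63 72 67 63 c6 8e 42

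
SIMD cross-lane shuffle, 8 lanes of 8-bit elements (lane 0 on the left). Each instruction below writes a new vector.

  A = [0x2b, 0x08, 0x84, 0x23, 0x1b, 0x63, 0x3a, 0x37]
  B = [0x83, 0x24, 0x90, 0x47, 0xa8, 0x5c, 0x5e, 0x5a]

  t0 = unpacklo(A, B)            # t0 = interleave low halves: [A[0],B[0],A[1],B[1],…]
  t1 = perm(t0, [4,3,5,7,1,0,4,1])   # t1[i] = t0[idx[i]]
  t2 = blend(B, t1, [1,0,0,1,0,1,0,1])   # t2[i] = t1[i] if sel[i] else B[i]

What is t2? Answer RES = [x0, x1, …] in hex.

t0 = [0x2b, 0x83, 0x08, 0x24, 0x84, 0x90, 0x23, 0x47]
t1 = [0x84, 0x24, 0x90, 0x47, 0x83, 0x2b, 0x84, 0x83]
t2 = [0x84, 0x24, 0x90, 0x47, 0xa8, 0x2b, 0x5e, 0x83]

RES = [0x84, 0x24, 0x90, 0x47, 0xa8, 0x2b, 0x5e, 0x83]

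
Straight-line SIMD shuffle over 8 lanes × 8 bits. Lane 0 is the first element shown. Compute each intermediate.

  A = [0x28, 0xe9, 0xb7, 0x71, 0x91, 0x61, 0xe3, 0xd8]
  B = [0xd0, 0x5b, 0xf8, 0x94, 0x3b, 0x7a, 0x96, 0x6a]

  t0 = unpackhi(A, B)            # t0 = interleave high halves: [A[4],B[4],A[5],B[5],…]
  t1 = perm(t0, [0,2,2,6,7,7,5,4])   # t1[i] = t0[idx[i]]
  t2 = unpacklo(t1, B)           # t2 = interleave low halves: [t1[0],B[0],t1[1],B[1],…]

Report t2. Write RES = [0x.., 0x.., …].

RES = [ 0x91  0xd0  0x61  0x5b  0x61  0xf8  0xd8  0x94 ]

  t0: 91 3b 61 7a e3 96 d8 6a
  t1: 91 61 61 d8 6a 6a 96 e3
  t2: 91 d0 61 5b 61 f8 d8 94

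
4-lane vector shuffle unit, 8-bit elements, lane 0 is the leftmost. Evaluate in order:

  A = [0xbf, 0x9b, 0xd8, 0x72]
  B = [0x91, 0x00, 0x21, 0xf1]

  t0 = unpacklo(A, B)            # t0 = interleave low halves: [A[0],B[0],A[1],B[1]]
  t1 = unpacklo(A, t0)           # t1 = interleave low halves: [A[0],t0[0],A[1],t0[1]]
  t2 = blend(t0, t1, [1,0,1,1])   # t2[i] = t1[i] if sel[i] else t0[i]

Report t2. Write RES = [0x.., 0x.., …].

→ t0 |bf|91|9b|00|
→ t1 |bf|bf|9b|91|
→ t2 |bf|91|9b|91|

RES = [ 0xbf  0x91  0x9b  0x91 ]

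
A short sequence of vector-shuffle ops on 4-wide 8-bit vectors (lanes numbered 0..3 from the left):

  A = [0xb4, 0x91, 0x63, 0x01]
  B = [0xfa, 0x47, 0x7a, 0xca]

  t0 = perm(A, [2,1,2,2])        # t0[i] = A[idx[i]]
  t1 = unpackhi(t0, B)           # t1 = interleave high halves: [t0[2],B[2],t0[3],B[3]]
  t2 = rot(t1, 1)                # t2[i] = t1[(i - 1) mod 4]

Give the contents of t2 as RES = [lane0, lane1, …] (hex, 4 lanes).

RES = [ 0xca  0x63  0x7a  0x63 ]

  t0: 63 91 63 63
  t1: 63 7a 63 ca
  t2: ca 63 7a 63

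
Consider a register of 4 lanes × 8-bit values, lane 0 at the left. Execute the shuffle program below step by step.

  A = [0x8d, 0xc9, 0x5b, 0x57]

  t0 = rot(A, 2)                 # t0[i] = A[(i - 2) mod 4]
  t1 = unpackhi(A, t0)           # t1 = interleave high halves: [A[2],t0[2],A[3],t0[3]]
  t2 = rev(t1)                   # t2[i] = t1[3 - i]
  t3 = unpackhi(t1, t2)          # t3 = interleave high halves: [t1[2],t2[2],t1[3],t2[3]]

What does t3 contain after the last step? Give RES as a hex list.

RES = [ 0x57  0x8d  0xc9  0x5b ]

t0 = [0x5b, 0x57, 0x8d, 0xc9]
t1 = [0x5b, 0x8d, 0x57, 0xc9]
t2 = [0xc9, 0x57, 0x8d, 0x5b]
t3 = [0x57, 0x8d, 0xc9, 0x5b]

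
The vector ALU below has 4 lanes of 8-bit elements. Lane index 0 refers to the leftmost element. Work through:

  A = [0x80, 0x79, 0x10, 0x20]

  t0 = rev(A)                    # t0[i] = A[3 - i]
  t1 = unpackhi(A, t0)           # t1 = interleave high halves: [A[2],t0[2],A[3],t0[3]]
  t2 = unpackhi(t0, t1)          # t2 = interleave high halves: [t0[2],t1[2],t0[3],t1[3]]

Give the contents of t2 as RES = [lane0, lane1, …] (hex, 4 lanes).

RES = [ 0x79  0x20  0x80  0x80 ]

→ t0 |20|10|79|80|
→ t1 |10|79|20|80|
→ t2 |79|20|80|80|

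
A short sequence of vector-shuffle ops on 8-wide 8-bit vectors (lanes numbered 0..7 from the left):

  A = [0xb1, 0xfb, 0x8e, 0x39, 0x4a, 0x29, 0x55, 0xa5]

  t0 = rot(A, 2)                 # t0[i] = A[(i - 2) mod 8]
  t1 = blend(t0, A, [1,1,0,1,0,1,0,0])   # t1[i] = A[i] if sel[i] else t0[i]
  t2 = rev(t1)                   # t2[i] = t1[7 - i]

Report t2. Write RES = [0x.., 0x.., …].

RES = [ 0x29  0x4a  0x29  0x8e  0x39  0xb1  0xfb  0xb1 ]

t0 = [0x55, 0xa5, 0xb1, 0xfb, 0x8e, 0x39, 0x4a, 0x29]
t1 = [0xb1, 0xfb, 0xb1, 0x39, 0x8e, 0x29, 0x4a, 0x29]
t2 = [0x29, 0x4a, 0x29, 0x8e, 0x39, 0xb1, 0xfb, 0xb1]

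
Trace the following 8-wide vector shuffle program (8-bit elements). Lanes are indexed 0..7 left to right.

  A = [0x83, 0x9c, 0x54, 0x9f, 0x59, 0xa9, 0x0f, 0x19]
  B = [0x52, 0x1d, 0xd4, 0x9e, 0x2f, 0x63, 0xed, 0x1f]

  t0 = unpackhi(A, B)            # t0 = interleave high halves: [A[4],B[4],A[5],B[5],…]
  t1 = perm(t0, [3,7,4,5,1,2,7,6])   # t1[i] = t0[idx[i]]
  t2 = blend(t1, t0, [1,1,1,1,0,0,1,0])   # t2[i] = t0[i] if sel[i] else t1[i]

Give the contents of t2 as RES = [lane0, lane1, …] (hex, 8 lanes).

RES = [0x59, 0x2f, 0xa9, 0x63, 0x2f, 0xa9, 0x19, 0x19]

t0 = [0x59, 0x2f, 0xa9, 0x63, 0x0f, 0xed, 0x19, 0x1f]
t1 = [0x63, 0x1f, 0x0f, 0xed, 0x2f, 0xa9, 0x1f, 0x19]
t2 = [0x59, 0x2f, 0xa9, 0x63, 0x2f, 0xa9, 0x19, 0x19]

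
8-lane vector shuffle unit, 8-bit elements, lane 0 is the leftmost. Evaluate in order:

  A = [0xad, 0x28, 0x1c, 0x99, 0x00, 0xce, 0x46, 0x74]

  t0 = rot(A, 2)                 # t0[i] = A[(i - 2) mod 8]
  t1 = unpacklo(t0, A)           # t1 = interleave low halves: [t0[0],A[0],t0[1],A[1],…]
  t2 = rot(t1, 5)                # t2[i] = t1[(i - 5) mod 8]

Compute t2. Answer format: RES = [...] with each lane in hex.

t0 = [0x46, 0x74, 0xad, 0x28, 0x1c, 0x99, 0x00, 0xce]
t1 = [0x46, 0xad, 0x74, 0x28, 0xad, 0x1c, 0x28, 0x99]
t2 = [0x28, 0xad, 0x1c, 0x28, 0x99, 0x46, 0xad, 0x74]

RES = [ 0x28  0xad  0x1c  0x28  0x99  0x46  0xad  0x74 ]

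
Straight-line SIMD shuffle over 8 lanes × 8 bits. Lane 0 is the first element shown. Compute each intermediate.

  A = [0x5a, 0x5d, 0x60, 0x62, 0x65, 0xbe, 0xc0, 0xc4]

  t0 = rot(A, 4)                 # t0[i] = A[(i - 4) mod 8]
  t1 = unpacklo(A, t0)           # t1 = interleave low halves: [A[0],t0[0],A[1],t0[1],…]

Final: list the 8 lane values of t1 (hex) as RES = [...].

→ t0 |65|be|c0|c4|5a|5d|60|62|
→ t1 |5a|65|5d|be|60|c0|62|c4|

RES = [0x5a, 0x65, 0x5d, 0xbe, 0x60, 0xc0, 0x62, 0xc4]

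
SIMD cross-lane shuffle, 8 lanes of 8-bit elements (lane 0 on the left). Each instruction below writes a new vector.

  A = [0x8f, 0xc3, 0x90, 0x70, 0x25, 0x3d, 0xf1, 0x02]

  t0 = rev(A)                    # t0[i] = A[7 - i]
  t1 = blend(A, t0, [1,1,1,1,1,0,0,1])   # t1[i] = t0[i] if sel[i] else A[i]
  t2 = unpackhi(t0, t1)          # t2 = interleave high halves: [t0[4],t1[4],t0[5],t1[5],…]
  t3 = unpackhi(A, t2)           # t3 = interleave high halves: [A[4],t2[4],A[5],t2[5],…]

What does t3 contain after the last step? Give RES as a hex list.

RES = [ 0x25  0xc3  0x3d  0xf1  0xf1  0x8f  0x02  0x8f ]

t0 = [0x02, 0xf1, 0x3d, 0x25, 0x70, 0x90, 0xc3, 0x8f]
t1 = [0x02, 0xf1, 0x3d, 0x25, 0x70, 0x3d, 0xf1, 0x8f]
t2 = [0x70, 0x70, 0x90, 0x3d, 0xc3, 0xf1, 0x8f, 0x8f]
t3 = [0x25, 0xc3, 0x3d, 0xf1, 0xf1, 0x8f, 0x02, 0x8f]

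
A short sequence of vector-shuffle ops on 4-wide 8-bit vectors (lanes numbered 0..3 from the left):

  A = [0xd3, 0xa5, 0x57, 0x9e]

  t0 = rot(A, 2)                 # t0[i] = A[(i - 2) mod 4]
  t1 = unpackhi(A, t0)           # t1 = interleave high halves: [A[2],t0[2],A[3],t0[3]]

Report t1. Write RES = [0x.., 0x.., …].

RES = [ 0x57  0xd3  0x9e  0xa5 ]

  t0: 57 9e d3 a5
  t1: 57 d3 9e a5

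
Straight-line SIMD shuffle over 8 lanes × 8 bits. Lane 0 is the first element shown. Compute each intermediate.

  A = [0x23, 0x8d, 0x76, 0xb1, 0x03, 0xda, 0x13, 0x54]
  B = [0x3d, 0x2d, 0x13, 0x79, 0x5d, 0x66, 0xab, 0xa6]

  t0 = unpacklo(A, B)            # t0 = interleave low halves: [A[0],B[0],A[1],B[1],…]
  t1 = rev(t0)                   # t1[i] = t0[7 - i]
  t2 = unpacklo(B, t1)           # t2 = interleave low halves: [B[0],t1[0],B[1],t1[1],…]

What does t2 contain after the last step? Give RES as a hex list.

→ t0 |23|3d|8d|2d|76|13|b1|79|
→ t1 |79|b1|13|76|2d|8d|3d|23|
→ t2 |3d|79|2d|b1|13|13|79|76|

RES = [ 0x3d  0x79  0x2d  0xb1  0x13  0x13  0x79  0x76 ]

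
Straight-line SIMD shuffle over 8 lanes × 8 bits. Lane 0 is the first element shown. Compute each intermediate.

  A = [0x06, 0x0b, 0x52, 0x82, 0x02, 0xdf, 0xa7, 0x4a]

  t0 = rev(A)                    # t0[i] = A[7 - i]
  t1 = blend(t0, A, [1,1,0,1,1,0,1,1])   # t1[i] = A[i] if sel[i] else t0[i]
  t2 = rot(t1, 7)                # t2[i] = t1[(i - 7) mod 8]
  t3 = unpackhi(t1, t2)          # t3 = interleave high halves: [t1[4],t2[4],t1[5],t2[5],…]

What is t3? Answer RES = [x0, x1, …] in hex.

→ t0 |4a|a7|df|02|82|52|0b|06|
→ t1 |06|0b|df|82|02|52|a7|4a|
→ t2 |0b|df|82|02|52|a7|4a|06|
→ t3 |02|52|52|a7|a7|4a|4a|06|

RES = [0x02, 0x52, 0x52, 0xa7, 0xa7, 0x4a, 0x4a, 0x06]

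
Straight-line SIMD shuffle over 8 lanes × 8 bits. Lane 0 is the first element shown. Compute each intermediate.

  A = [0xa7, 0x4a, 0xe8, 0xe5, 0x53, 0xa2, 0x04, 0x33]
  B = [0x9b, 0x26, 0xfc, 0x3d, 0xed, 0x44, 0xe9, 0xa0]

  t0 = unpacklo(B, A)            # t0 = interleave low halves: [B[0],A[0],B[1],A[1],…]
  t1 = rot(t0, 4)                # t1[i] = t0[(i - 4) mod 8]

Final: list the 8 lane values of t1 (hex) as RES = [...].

t0 = [0x9b, 0xa7, 0x26, 0x4a, 0xfc, 0xe8, 0x3d, 0xe5]
t1 = [0xfc, 0xe8, 0x3d, 0xe5, 0x9b, 0xa7, 0x26, 0x4a]

RES = [0xfc, 0xe8, 0x3d, 0xe5, 0x9b, 0xa7, 0x26, 0x4a]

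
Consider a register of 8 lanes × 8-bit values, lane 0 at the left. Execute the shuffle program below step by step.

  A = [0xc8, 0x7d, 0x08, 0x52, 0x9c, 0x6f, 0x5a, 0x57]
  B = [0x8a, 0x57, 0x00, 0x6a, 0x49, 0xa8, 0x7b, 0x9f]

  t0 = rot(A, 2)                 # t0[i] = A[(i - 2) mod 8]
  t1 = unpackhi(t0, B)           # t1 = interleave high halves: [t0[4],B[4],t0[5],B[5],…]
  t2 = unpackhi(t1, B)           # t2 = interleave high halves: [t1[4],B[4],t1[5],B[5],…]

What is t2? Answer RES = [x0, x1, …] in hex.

t0 = [0x5a, 0x57, 0xc8, 0x7d, 0x08, 0x52, 0x9c, 0x6f]
t1 = [0x08, 0x49, 0x52, 0xa8, 0x9c, 0x7b, 0x6f, 0x9f]
t2 = [0x9c, 0x49, 0x7b, 0xa8, 0x6f, 0x7b, 0x9f, 0x9f]

RES = [ 0x9c  0x49  0x7b  0xa8  0x6f  0x7b  0x9f  0x9f ]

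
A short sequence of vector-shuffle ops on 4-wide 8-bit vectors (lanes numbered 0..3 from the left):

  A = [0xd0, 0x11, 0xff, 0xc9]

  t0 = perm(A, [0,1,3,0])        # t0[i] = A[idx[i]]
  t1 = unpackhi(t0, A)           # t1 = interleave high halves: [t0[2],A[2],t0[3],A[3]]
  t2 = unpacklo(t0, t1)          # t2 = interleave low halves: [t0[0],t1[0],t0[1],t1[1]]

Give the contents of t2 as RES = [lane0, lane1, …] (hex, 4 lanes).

RES = [ 0xd0  0xc9  0x11  0xff ]

  t0: d0 11 c9 d0
  t1: c9 ff d0 c9
  t2: d0 c9 11 ff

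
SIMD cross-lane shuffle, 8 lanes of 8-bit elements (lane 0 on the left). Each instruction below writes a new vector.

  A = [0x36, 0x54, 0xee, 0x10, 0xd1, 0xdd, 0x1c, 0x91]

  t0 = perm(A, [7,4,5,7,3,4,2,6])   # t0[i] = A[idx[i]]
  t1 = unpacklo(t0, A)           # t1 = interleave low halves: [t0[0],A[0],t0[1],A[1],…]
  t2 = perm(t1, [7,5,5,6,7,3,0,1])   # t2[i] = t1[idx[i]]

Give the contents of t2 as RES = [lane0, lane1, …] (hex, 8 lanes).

  t0: 91 d1 dd 91 10 d1 ee 1c
  t1: 91 36 d1 54 dd ee 91 10
  t2: 10 ee ee 91 10 54 91 36

RES = [ 0x10  0xee  0xee  0x91  0x10  0x54  0x91  0x36 ]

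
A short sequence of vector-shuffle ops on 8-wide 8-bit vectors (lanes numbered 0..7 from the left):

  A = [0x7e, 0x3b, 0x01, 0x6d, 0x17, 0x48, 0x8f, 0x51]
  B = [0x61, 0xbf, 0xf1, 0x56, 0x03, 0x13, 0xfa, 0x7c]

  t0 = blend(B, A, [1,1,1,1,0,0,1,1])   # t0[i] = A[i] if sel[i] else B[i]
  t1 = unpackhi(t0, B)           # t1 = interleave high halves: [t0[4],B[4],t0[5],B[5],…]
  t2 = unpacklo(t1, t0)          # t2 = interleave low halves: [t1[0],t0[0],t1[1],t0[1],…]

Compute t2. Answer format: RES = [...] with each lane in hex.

RES = [0x03, 0x7e, 0x03, 0x3b, 0x13, 0x01, 0x13, 0x6d]

  t0: 7e 3b 01 6d 03 13 8f 51
  t1: 03 03 13 13 8f fa 51 7c
  t2: 03 7e 03 3b 13 01 13 6d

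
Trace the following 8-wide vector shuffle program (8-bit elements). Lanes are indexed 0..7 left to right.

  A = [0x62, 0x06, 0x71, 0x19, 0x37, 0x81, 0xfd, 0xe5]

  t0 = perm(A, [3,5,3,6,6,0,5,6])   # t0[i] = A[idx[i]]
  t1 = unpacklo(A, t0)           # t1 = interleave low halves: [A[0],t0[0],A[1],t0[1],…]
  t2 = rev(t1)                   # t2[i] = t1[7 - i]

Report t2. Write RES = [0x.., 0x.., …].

RES = [0xfd, 0x19, 0x19, 0x71, 0x81, 0x06, 0x19, 0x62]

→ t0 |19|81|19|fd|fd|62|81|fd|
→ t1 |62|19|06|81|71|19|19|fd|
→ t2 |fd|19|19|71|81|06|19|62|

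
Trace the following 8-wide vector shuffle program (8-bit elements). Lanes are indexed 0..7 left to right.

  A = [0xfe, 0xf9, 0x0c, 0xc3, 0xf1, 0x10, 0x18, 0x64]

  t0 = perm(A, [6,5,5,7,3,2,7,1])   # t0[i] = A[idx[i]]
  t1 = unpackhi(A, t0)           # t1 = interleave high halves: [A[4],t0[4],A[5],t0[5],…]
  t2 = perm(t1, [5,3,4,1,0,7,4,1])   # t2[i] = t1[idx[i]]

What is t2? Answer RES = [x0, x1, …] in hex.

RES = [0x64, 0x0c, 0x18, 0xc3, 0xf1, 0xf9, 0x18, 0xc3]

  t0: 18 10 10 64 c3 0c 64 f9
  t1: f1 c3 10 0c 18 64 64 f9
  t2: 64 0c 18 c3 f1 f9 18 c3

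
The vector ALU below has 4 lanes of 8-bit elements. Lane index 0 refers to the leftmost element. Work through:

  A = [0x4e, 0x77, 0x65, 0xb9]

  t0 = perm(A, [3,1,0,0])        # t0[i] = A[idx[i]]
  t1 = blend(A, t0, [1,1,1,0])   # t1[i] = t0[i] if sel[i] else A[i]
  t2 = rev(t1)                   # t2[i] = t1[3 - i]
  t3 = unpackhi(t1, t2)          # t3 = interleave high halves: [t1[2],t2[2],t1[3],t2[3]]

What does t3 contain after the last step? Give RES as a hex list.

RES = [0x4e, 0x77, 0xb9, 0xb9]

  t0: b9 77 4e 4e
  t1: b9 77 4e b9
  t2: b9 4e 77 b9
  t3: 4e 77 b9 b9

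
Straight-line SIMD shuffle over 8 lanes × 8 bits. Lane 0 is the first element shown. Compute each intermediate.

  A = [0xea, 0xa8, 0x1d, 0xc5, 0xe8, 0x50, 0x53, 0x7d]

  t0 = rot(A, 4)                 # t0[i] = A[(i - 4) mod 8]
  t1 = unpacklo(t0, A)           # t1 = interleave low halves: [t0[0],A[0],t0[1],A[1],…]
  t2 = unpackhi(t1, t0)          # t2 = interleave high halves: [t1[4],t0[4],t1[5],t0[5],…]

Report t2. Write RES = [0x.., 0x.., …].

t0 = [0xe8, 0x50, 0x53, 0x7d, 0xea, 0xa8, 0x1d, 0xc5]
t1 = [0xe8, 0xea, 0x50, 0xa8, 0x53, 0x1d, 0x7d, 0xc5]
t2 = [0x53, 0xea, 0x1d, 0xa8, 0x7d, 0x1d, 0xc5, 0xc5]

RES = [0x53, 0xea, 0x1d, 0xa8, 0x7d, 0x1d, 0xc5, 0xc5]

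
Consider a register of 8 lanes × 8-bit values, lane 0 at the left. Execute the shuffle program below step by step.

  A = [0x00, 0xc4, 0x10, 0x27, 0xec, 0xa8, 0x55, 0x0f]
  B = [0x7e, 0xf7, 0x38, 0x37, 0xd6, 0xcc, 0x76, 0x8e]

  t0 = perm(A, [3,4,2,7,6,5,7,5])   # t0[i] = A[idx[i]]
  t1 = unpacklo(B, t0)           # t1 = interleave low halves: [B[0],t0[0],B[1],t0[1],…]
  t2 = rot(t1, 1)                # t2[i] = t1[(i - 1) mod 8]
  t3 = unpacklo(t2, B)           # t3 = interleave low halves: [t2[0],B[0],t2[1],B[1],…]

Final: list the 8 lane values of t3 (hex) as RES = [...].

→ t0 |27|ec|10|0f|55|a8|0f|a8|
→ t1 |7e|27|f7|ec|38|10|37|0f|
→ t2 |0f|7e|27|f7|ec|38|10|37|
→ t3 |0f|7e|7e|f7|27|38|f7|37|

RES = [0x0f, 0x7e, 0x7e, 0xf7, 0x27, 0x38, 0xf7, 0x37]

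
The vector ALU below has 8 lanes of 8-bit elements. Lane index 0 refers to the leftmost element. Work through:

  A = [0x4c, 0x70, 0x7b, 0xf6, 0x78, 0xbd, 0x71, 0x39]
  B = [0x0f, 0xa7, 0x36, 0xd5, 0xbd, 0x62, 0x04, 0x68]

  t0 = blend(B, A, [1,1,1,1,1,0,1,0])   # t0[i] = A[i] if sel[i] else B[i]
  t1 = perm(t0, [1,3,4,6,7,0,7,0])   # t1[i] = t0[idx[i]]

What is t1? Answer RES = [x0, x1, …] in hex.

→ t0 |4c|70|7b|f6|78|62|71|68|
→ t1 |70|f6|78|71|68|4c|68|4c|

RES = [ 0x70  0xf6  0x78  0x71  0x68  0x4c  0x68  0x4c ]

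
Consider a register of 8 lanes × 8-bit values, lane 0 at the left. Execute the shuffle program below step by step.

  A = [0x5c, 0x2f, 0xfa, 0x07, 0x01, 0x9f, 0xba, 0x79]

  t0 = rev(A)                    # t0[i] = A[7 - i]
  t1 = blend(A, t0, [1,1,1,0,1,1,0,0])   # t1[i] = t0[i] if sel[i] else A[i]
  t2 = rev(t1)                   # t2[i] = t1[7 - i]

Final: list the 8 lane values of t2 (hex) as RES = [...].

RES = [ 0x79  0xba  0xfa  0x07  0x07  0x9f  0xba  0x79 ]

→ t0 |79|ba|9f|01|07|fa|2f|5c|
→ t1 |79|ba|9f|07|07|fa|ba|79|
→ t2 |79|ba|fa|07|07|9f|ba|79|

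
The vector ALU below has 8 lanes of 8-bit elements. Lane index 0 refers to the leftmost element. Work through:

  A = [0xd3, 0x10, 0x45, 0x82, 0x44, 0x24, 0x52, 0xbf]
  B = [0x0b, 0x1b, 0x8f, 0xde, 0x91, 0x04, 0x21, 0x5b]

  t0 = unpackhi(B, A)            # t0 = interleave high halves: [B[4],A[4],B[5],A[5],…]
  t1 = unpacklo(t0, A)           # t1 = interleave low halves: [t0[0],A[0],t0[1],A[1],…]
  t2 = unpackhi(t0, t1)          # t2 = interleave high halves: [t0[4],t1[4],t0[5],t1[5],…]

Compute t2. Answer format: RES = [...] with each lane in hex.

t0 = [0x91, 0x44, 0x04, 0x24, 0x21, 0x52, 0x5b, 0xbf]
t1 = [0x91, 0xd3, 0x44, 0x10, 0x04, 0x45, 0x24, 0x82]
t2 = [0x21, 0x04, 0x52, 0x45, 0x5b, 0x24, 0xbf, 0x82]

RES = [0x21, 0x04, 0x52, 0x45, 0x5b, 0x24, 0xbf, 0x82]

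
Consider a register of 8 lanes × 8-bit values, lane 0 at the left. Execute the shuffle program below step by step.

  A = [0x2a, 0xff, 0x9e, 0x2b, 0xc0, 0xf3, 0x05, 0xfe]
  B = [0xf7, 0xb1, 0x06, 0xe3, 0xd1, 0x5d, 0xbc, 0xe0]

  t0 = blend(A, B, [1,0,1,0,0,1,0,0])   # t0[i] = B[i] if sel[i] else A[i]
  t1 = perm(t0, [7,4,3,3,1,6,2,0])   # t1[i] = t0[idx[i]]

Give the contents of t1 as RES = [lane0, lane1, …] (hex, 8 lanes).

RES = [0xfe, 0xc0, 0x2b, 0x2b, 0xff, 0x05, 0x06, 0xf7]

  t0: f7 ff 06 2b c0 5d 05 fe
  t1: fe c0 2b 2b ff 05 06 f7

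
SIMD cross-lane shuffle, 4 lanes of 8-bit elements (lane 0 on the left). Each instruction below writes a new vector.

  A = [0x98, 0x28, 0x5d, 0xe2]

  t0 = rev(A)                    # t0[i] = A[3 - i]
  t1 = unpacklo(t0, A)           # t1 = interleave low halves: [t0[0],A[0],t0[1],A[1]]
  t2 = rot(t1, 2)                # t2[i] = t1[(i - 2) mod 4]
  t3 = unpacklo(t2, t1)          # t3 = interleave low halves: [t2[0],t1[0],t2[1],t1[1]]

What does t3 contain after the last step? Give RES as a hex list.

RES = [0x5d, 0xe2, 0x28, 0x98]

t0 = [0xe2, 0x5d, 0x28, 0x98]
t1 = [0xe2, 0x98, 0x5d, 0x28]
t2 = [0x5d, 0x28, 0xe2, 0x98]
t3 = [0x5d, 0xe2, 0x28, 0x98]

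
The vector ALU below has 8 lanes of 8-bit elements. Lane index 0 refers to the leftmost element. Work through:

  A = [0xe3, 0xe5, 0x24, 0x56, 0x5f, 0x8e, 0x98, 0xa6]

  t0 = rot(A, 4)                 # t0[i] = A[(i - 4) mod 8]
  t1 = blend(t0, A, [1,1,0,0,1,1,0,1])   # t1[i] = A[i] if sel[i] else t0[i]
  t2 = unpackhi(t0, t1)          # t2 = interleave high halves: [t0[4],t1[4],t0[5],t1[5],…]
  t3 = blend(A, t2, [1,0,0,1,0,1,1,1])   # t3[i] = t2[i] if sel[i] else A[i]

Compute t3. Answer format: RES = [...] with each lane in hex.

t0 = [0x5f, 0x8e, 0x98, 0xa6, 0xe3, 0xe5, 0x24, 0x56]
t1 = [0xe3, 0xe5, 0x98, 0xa6, 0x5f, 0x8e, 0x24, 0xa6]
t2 = [0xe3, 0x5f, 0xe5, 0x8e, 0x24, 0x24, 0x56, 0xa6]
t3 = [0xe3, 0xe5, 0x24, 0x8e, 0x5f, 0x24, 0x56, 0xa6]

RES = [0xe3, 0xe5, 0x24, 0x8e, 0x5f, 0x24, 0x56, 0xa6]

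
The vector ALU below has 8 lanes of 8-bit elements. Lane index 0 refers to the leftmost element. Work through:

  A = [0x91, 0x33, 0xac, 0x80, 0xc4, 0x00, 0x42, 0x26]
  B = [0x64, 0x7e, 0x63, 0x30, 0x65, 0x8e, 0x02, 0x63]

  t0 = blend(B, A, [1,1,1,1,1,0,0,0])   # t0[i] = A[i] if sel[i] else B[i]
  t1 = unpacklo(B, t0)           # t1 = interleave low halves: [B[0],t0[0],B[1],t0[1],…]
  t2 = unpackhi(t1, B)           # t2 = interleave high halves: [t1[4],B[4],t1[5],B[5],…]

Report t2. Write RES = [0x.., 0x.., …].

t0 = [0x91, 0x33, 0xac, 0x80, 0xc4, 0x8e, 0x02, 0x63]
t1 = [0x64, 0x91, 0x7e, 0x33, 0x63, 0xac, 0x30, 0x80]
t2 = [0x63, 0x65, 0xac, 0x8e, 0x30, 0x02, 0x80, 0x63]

RES = [0x63, 0x65, 0xac, 0x8e, 0x30, 0x02, 0x80, 0x63]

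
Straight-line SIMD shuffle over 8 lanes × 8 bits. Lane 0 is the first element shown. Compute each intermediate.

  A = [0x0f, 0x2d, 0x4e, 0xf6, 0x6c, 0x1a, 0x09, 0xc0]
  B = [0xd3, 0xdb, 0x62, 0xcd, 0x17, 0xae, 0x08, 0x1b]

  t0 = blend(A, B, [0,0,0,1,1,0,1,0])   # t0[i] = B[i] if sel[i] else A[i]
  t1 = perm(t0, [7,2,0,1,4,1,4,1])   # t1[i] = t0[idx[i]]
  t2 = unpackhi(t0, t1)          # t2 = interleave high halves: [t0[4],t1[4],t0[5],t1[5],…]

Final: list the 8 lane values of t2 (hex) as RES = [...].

t0 = [0x0f, 0x2d, 0x4e, 0xcd, 0x17, 0x1a, 0x08, 0xc0]
t1 = [0xc0, 0x4e, 0x0f, 0x2d, 0x17, 0x2d, 0x17, 0x2d]
t2 = [0x17, 0x17, 0x1a, 0x2d, 0x08, 0x17, 0xc0, 0x2d]

RES = [ 0x17  0x17  0x1a  0x2d  0x08  0x17  0xc0  0x2d ]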